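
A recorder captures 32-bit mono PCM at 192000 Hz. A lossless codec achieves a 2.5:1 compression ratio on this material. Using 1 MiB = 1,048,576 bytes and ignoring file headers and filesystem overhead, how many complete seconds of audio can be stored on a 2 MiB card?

6 seconds

Uncompressed byte rate = 192,000 × 4 × 1 = 768,000 bytes/s.
After 2.5:1 compression, effective rate ≈ 307200 bytes/s.
Capacity = 2 × 1,048,576 = 2,097,152 bytes.
2,097,152 / effective rate ≈ 6.83 s → 6 seconds.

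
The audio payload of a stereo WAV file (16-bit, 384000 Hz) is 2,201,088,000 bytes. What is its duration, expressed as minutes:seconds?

Byte rate = 384,000 × 2 × 2 = 1,536,000 bytes/s.
Duration = 2,201,088,000 / 1,536,000 = 1,433 s.
1,433 s = 23:53.

23:53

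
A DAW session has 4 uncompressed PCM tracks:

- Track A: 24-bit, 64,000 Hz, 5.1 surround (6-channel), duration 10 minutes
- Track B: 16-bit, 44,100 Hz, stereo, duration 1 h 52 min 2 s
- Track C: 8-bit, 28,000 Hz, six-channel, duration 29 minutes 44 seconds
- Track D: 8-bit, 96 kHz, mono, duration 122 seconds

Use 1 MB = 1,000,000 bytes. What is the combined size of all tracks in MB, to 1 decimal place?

Track A: 10 minutes = 600 s; 64,000 × 600 × 3 × 6 = 691,200,000 bytes.
Track B: 1 h 52 min 2 s = 6,722 s; 44,100 × 6,722 × 2 × 2 = 1,185,760,800 bytes.
Track C: 29 minutes 44 seconds = 1,784 s; 28,000 × 1,784 × 1 × 6 = 299,712,000 bytes.
Track D: 96,000 × 122 × 1 × 1 = 11,712,000 bytes.
Total = 2,188,384,800 bytes = 2188.4 MB.

2188.4 MB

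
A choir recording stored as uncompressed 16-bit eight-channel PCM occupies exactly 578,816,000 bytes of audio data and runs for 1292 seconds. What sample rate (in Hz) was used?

Bytes = sample_rate × seconds × bytes_per_sample × channels.
sample_rate = 578,816,000 / (1,292 × 2 × 8) = 578,816,000 / 20,672 = 28,000 Hz.

28,000 Hz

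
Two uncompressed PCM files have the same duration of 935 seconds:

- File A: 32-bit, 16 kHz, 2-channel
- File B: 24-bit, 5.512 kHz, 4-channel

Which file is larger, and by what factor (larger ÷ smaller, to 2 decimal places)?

File A, by a factor of 1.94

File A: 16,000 × 4 × 2 = 128,000 bytes/s.
File B: 5,512 × 3 × 4 = 66,144 bytes/s.
File A is larger; ratio = 119,680,000 / 61,844,640 = 1.94.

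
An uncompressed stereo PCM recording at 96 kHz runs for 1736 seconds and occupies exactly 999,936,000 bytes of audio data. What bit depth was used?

Bytes per sample = 999,936,000 / (96,000 × 1,736 × 2) = 999,936,000 / 333,312,000 = 3.
Bit depth = 3 × 8 = 24 bits.

24 bits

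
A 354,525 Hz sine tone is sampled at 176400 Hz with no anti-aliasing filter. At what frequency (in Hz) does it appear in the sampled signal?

Nyquist = 176,400/2 = 88,200 Hz; 354,525 Hz exceeds it.
Alias = |354,525 − 2×176,400| = |354,525 − 352,800| = 1,725 Hz.

1,725 Hz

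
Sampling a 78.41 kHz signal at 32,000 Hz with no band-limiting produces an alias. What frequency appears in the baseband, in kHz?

Nyquist = 32,000/2 = 16,000 Hz; 78,410 Hz exceeds it.
Alias = |78,410 − 2×32,000| = |78,410 − 64,000| = 14,410 Hz = 14.41 kHz.

14.41 kHz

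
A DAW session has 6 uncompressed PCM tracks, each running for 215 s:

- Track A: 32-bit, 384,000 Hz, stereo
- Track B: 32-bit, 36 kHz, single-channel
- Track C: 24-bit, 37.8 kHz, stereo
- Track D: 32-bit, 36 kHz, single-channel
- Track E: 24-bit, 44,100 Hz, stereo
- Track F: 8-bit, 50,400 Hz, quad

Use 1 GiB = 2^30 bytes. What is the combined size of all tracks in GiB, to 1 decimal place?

Track A: 384,000 × 215 × 4 × 2 = 660,480,000 bytes.
Track B: 36,000 × 215 × 4 × 1 = 30,960,000 bytes.
Track C: 37,800 × 215 × 3 × 2 = 48,762,000 bytes.
Track D: 36,000 × 215 × 4 × 1 = 30,960,000 bytes.
Track E: 44,100 × 215 × 3 × 2 = 56,889,000 bytes.
Track F: 50,400 × 215 × 1 × 4 = 43,344,000 bytes.
Total = 871,395,000 bytes = 0.8 GiB.

0.8 GiB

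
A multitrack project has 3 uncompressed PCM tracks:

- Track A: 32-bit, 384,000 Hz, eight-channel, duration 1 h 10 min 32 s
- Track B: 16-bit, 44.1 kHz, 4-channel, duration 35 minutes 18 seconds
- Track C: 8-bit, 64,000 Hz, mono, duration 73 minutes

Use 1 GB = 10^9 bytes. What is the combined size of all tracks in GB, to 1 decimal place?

Track A: 1 h 10 min 32 s = 4,232 s; 384,000 × 4,232 × 4 × 8 = 52,002,816,000 bytes.
Track B: 35 minutes 18 seconds = 2,118 s; 44,100 × 2,118 × 2 × 4 = 747,230,400 bytes.
Track C: 73 minutes = 4,380 s; 64,000 × 4,380 × 1 × 1 = 280,320,000 bytes.
Total = 53,030,366,400 bytes = 53.0 GB.

53.0 GB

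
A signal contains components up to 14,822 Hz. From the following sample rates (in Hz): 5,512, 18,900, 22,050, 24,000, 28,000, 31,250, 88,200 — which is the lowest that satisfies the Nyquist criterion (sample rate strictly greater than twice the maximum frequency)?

31,250 Hz

Need sample rate > 2 × 14,822 = 29,644 Hz.
Lowest listed rate above 29,644 Hz is 31,250 Hz.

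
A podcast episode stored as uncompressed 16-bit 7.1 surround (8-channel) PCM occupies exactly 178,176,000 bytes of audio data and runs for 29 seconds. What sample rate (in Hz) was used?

384,000 Hz

Bytes = sample_rate × seconds × bytes_per_sample × channels.
sample_rate = 178,176,000 / (29 × 2 × 8) = 178,176,000 / 464 = 384,000 Hz.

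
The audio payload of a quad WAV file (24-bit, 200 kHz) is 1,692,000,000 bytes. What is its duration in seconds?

705 seconds

Byte rate = 200,000 × 3 × 4 = 2,400,000 bytes/s.
Duration = 1,692,000,000 / 2,400,000 = 705 s.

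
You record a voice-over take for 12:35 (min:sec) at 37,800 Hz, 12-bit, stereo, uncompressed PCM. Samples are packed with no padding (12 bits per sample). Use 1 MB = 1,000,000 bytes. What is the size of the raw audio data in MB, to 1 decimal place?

85.6 MB

Duration = 12:35 (min:sec) = 755 s.
Bits = 37,800 × 755 × 12 × 2 = 684,936,000 bits = 85,617,000 bytes.
85,617,000 / 1,000,000 = 85.6 MB.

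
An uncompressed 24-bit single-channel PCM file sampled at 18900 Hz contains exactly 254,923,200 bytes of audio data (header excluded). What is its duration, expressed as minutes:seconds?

Byte rate = 18,900 × 3 × 1 = 56,700 bytes/s.
Duration = 254,923,200 / 56,700 = 4,496 s.
4,496 s = 74:56.

74:56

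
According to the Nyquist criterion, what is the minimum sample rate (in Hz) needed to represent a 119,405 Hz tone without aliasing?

Minimum sample rate = 2 × 119,405 Hz = 238,810 Hz.

238,810 Hz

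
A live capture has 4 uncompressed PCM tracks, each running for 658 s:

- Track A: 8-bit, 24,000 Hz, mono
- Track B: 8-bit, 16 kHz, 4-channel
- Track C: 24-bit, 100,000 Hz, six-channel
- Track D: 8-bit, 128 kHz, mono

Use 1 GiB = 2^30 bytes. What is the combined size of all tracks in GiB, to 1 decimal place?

1.2 GiB

Track A: 24,000 × 658 × 1 × 1 = 15,792,000 bytes.
Track B: 16,000 × 658 × 1 × 4 = 42,112,000 bytes.
Track C: 100,000 × 658 × 3 × 6 = 1,184,400,000 bytes.
Track D: 128,000 × 658 × 1 × 1 = 84,224,000 bytes.
Total = 1,326,528,000 bytes = 1.2 GiB.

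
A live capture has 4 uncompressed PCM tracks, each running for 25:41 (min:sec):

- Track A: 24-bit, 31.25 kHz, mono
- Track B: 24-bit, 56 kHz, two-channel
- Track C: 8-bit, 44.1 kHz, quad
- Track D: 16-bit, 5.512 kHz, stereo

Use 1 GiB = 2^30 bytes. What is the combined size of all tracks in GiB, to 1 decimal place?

25:41 (min:sec) = 1,541 s.
Track A: 31,250 × 1,541 × 3 × 1 = 144,468,750 bytes.
Track B: 56,000 × 1,541 × 3 × 2 = 517,776,000 bytes.
Track C: 44,100 × 1,541 × 1 × 4 = 271,832,400 bytes.
Track D: 5,512 × 1,541 × 2 × 2 = 33,975,968 bytes.
Total = 968,053,118 bytes = 0.9 GiB.

0.9 GiB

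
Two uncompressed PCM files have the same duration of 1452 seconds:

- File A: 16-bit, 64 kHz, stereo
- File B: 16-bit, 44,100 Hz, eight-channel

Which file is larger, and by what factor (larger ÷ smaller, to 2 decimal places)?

File A: 64,000 × 2 × 2 = 256,000 bytes/s.
File B: 44,100 × 2 × 8 = 705,600 bytes/s.
File B is larger; ratio = 1,024,531,200 / 371,712,000 = 2.76.

File B, by a factor of 2.76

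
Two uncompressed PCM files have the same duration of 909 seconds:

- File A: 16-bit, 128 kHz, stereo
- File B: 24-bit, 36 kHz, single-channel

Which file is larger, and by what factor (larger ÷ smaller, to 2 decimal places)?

File A: 128,000 × 2 × 2 = 512,000 bytes/s.
File B: 36,000 × 3 × 1 = 108,000 bytes/s.
File A is larger; ratio = 465,408,000 / 98,172,000 = 4.74.

File A, by a factor of 4.74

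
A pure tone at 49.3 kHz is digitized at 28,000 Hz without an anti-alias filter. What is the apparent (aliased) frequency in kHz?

6.7 kHz

Nyquist = 28,000/2 = 14,000 Hz; 49,300 Hz exceeds it.
Alias = |49,300 − 2×28,000| = |49,300 − 56,000| = 6,700 Hz = 6.7 kHz.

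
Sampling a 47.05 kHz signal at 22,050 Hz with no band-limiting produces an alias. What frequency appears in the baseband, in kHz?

Nyquist = 22,050/2 = 11,025 Hz; 47,050 Hz exceeds it.
Alias = |47,050 − 2×22,050| = |47,050 − 44,100| = 2,950 Hz = 2.95 kHz.

2.95 kHz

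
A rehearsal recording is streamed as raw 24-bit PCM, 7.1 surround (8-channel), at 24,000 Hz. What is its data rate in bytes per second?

Bit rate = 24,000 × 24 × 8 = 4,608,000 bits/s.
4,608,000 / 8 = 576,000 bytes/s.

576,000 bytes/s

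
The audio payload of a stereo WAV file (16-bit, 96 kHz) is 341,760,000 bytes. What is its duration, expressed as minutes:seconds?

Byte rate = 96,000 × 2 × 2 = 384,000 bytes/s.
Duration = 341,760,000 / 384,000 = 890 s.
890 s = 14:50.

14:50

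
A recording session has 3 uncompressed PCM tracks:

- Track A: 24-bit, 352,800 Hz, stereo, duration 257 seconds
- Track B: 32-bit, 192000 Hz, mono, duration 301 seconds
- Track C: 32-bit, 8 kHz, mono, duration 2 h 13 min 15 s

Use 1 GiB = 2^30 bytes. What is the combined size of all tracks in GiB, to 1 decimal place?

Track A: 352,800 × 257 × 3 × 2 = 544,017,600 bytes.
Track B: 192,000 × 301 × 4 × 1 = 231,168,000 bytes.
Track C: 2 h 13 min 15 s = 7,995 s; 8,000 × 7,995 × 4 × 1 = 255,840,000 bytes.
Total = 1,031,025,600 bytes = 1.0 GiB.

1.0 GiB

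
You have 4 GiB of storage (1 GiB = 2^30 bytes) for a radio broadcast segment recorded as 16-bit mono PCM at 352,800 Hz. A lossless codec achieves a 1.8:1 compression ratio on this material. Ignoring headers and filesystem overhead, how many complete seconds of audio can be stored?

Uncompressed byte rate = 352,800 × 2 × 1 = 705,600 bytes/s.
After 1.8:1 compression, effective rate ≈ 392000 bytes/s.
Capacity = 4 × 1,073,741,824 = 4,294,967,296 bytes.
4,294,967,296 / effective rate ≈ 10956.55 s → 10,956 seconds.

10,956 seconds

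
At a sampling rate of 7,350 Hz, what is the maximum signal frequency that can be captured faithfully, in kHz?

Nyquist frequency = sample rate / 2 = 7,350 / 2 = 3.675 kHz.

3.675 kHz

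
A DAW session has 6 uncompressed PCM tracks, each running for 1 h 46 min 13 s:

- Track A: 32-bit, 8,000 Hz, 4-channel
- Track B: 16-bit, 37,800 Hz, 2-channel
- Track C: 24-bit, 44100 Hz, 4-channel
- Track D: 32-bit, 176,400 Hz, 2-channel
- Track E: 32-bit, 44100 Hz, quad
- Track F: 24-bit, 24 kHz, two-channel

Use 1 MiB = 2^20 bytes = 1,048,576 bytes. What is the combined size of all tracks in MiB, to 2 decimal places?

18653.88 MiB

1 h 46 min 13 s = 6,373 s.
Track A: 8,000 × 6,373 × 4 × 4 = 815,744,000 bytes.
Track B: 37,800 × 6,373 × 2 × 2 = 963,597,600 bytes.
Track C: 44,100 × 6,373 × 3 × 4 = 3,372,591,600 bytes.
Track D: 176,400 × 6,373 × 4 × 2 = 8,993,577,600 bytes.
Track E: 44,100 × 6,373 × 4 × 4 = 4,496,788,800 bytes.
Track F: 24,000 × 6,373 × 3 × 2 = 917,712,000 bytes.
Total = 19,560,011,600 bytes = 18653.88 MiB.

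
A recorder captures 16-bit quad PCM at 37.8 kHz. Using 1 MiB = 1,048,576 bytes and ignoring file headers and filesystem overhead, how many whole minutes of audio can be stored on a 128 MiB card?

Uncompressed byte rate = 37,800 × 2 × 4 = 302,400 bytes/s.
Capacity = 128 × 1,048,576 = 134,217,728 bytes.
134,217,728 / 302,400 ≈ 443.84 s → 7 minutes.

7 minutes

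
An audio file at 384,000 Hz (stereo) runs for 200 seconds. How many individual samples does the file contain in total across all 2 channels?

384,000 × 200 s × 2 ch = 153,600,000 samples.

153,600,000 samples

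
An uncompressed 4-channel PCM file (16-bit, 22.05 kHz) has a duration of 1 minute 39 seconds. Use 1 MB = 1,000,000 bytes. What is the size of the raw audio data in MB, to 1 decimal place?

17.5 MB

Duration = 1 minute 39 seconds = 99 s.
Bytes = 22,050 samples/s × 99 s × 2 bytes/sample × 4 ch = 17,463,600 bytes.
17,463,600 / 1,000,000 = 17.5 MB.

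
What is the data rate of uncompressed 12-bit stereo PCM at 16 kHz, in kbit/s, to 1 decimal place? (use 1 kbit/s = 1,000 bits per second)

384.0 kbit/s

Bit rate = 16,000 × 12 × 2 = 384,000 bits/s.
= 384.0 kbit/s.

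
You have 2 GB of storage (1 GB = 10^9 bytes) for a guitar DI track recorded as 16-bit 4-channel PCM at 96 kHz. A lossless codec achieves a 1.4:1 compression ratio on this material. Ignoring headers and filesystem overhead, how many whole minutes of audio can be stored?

Uncompressed byte rate = 96,000 × 2 × 4 = 768,000 bytes/s.
After 1.4:1 compression, effective rate ≈ 548571.43 bytes/s.
Capacity = 2 × 1,000,000,000 = 2,000,000,000 bytes.
2,000,000,000 / effective rate ≈ 3645.83 s → 60 minutes.

60 minutes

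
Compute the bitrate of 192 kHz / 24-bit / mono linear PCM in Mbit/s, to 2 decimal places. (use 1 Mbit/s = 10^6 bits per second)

Bit rate = 192,000 × 24 × 1 = 4,608,000 bits/s.
= 4.61 Mbit/s.

4.61 Mbit/s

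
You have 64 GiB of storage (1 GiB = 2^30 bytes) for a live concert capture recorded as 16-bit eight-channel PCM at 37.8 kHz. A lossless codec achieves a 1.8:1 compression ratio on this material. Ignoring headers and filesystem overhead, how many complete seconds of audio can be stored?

Uncompressed byte rate = 37,800 × 2 × 8 = 604,800 bytes/s.
After 1.8:1 compression, effective rate ≈ 336000 bytes/s.
Capacity = 64 × 1,073,741,824 = 68,719,476,736 bytes.
68,719,476,736 / effective rate ≈ 204522.25 s → 204,522 seconds.

204,522 seconds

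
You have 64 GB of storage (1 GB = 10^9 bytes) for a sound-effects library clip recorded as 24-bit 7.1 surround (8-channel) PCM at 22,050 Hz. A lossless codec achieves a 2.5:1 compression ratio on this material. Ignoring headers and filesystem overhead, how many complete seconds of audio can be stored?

302,343 seconds

Uncompressed byte rate = 22,050 × 3 × 8 = 529,200 bytes/s.
After 2.5:1 compression, effective rate ≈ 211680 bytes/s.
Capacity = 64 × 1,000,000,000 = 64,000,000,000 bytes.
64,000,000,000 / effective rate ≈ 302343.16 s → 302,343 seconds.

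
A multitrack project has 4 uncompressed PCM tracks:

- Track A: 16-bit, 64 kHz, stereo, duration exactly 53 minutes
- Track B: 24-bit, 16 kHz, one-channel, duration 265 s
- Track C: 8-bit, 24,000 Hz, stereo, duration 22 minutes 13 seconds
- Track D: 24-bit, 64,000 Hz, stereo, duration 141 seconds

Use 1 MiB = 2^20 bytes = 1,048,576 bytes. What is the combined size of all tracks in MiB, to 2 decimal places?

901.15 MiB

Track A: exactly 53 minutes = 3,180 s; 64,000 × 3,180 × 2 × 2 = 814,080,000 bytes.
Track B: 16,000 × 265 × 3 × 1 = 12,720,000 bytes.
Track C: 22 minutes 13 seconds = 1,333 s; 24,000 × 1,333 × 1 × 2 = 63,984,000 bytes.
Track D: 64,000 × 141 × 3 × 2 = 54,144,000 bytes.
Total = 944,928,000 bytes = 901.15 MiB.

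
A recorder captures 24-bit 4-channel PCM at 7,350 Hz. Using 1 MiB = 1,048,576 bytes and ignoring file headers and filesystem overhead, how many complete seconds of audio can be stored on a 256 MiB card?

3,043 seconds

Uncompressed byte rate = 7,350 × 3 × 4 = 88,200 bytes/s.
Capacity = 256 × 1,048,576 = 268,435,456 bytes.
268,435,456 / 88,200 ≈ 3043.49 s → 3,043 seconds.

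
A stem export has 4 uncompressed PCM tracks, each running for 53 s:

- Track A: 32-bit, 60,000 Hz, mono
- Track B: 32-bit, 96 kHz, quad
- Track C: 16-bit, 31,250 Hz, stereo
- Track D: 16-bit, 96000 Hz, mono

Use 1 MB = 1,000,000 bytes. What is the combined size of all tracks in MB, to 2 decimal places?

Track A: 60,000 × 53 × 4 × 1 = 12,720,000 bytes.
Track B: 96,000 × 53 × 4 × 4 = 81,408,000 bytes.
Track C: 31,250 × 53 × 2 × 2 = 6,625,000 bytes.
Track D: 96,000 × 53 × 2 × 1 = 10,176,000 bytes.
Total = 110,929,000 bytes = 110.93 MB.

110.93 MB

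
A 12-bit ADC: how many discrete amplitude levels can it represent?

4,096 levels

2^12 = 4,096.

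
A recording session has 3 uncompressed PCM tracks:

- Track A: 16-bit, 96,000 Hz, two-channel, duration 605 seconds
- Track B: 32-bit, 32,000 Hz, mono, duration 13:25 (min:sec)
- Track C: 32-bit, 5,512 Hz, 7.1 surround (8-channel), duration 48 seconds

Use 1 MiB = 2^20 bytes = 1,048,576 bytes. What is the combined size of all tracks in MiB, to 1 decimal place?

Track A: 96,000 × 605 × 2 × 2 = 232,320,000 bytes.
Track B: 13:25 (min:sec) = 805 s; 32,000 × 805 × 4 × 1 = 103,040,000 bytes.
Track C: 5,512 × 48 × 4 × 8 = 8,466,432 bytes.
Total = 343,826,432 bytes = 327.9 MiB.

327.9 MiB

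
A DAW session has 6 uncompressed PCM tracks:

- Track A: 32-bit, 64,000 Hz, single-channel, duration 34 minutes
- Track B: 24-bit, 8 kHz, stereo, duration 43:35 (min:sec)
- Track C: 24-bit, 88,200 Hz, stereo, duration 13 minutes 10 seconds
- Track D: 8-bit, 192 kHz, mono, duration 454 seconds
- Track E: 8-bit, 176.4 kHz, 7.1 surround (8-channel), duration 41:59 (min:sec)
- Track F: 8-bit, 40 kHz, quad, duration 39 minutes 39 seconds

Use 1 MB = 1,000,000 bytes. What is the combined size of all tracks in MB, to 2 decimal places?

5088.45 MB

Track A: 34 minutes = 2,040 s; 64,000 × 2,040 × 4 × 1 = 522,240,000 bytes.
Track B: 43:35 (min:sec) = 2,615 s; 8,000 × 2,615 × 3 × 2 = 125,520,000 bytes.
Track C: 13 minutes 10 seconds = 790 s; 88,200 × 790 × 3 × 2 = 418,068,000 bytes.
Track D: 192,000 × 454 × 1 × 1 = 87,168,000 bytes.
Track E: 41:59 (min:sec) = 2,519 s; 176,400 × 2,519 × 1 × 8 = 3,554,812,800 bytes.
Track F: 39 minutes 39 seconds = 2,379 s; 40,000 × 2,379 × 1 × 4 = 380,640,000 bytes.
Total = 5,088,448,800 bytes = 5088.45 MB.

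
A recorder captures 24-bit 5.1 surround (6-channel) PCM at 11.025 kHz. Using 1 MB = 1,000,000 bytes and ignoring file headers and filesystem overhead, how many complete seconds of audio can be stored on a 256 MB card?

1,289 seconds

Uncompressed byte rate = 11,025 × 3 × 6 = 198,450 bytes/s.
Capacity = 256 × 1,000,000 = 256,000,000 bytes.
256,000,000 / 198,450 ≈ 1290 s → 1,289 seconds.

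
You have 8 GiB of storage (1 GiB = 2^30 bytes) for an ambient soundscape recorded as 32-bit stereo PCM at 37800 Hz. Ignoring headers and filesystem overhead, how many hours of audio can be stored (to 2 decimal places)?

Uncompressed byte rate = 37,800 × 4 × 2 = 302,400 bytes/s.
Capacity = 8 × 1,073,741,824 = 8,589,934,592 bytes.
8,589,934,592 / 302,400 ≈ 28405.87 s → 7.89 hours.

7.89 hours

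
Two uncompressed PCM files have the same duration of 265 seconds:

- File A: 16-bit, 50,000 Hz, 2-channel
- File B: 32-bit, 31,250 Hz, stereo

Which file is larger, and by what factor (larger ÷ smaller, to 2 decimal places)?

File A: 50,000 × 2 × 2 = 200,000 bytes/s.
File B: 31,250 × 4 × 2 = 250,000 bytes/s.
File B is larger; ratio = 66,250,000 / 53,000,000 = 1.25.

File B, by a factor of 1.25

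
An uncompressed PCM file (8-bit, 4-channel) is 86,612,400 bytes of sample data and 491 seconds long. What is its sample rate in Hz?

44,100 Hz

Bytes = sample_rate × seconds × bytes_per_sample × channels.
sample_rate = 86,612,400 / (491 × 1 × 4) = 86,612,400 / 1,964 = 44,100 Hz.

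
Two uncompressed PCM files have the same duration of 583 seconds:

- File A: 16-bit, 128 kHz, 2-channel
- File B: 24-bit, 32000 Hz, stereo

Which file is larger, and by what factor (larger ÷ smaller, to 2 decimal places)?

File A: 128,000 × 2 × 2 = 512,000 bytes/s.
File B: 32,000 × 3 × 2 = 192,000 bytes/s.
File A is larger; ratio = 298,496,000 / 111,936,000 = 2.67.

File A, by a factor of 2.67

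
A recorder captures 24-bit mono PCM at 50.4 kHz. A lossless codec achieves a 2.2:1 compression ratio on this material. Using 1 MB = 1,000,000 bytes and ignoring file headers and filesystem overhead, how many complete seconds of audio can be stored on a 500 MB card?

Uncompressed byte rate = 50,400 × 3 × 1 = 151,200 bytes/s.
After 2.2:1 compression, effective rate ≈ 68727.27 bytes/s.
Capacity = 500 × 1,000,000 = 500,000,000 bytes.
500,000,000 / effective rate ≈ 7275.13 s → 7,275 seconds.

7,275 seconds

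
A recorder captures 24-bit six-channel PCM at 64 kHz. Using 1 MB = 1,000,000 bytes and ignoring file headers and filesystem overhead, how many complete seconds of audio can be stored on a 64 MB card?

55 seconds

Uncompressed byte rate = 64,000 × 3 × 6 = 1,152,000 bytes/s.
Capacity = 64 × 1,000,000 = 64,000,000 bytes.
64,000,000 / 1,152,000 ≈ 55.56 s → 55 seconds.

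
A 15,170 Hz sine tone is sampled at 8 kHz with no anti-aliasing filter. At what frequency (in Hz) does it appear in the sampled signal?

Nyquist = 8,000/2 = 4,000 Hz; 15,170 Hz exceeds it.
Alias = |15,170 − 2×8,000| = |15,170 − 16,000| = 830 Hz.

830 Hz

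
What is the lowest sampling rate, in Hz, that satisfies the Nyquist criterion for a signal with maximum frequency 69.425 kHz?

Minimum sample rate = 2 × 69,425 Hz = 138,850 Hz.

138,850 Hz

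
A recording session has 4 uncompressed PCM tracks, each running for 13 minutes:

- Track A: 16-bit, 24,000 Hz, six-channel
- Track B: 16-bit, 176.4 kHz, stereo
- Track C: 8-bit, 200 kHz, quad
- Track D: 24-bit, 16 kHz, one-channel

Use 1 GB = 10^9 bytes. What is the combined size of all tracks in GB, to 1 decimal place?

1.4 GB

13 minutes = 780 s.
Track A: 24,000 × 780 × 2 × 6 = 224,640,000 bytes.
Track B: 176,400 × 780 × 2 × 2 = 550,368,000 bytes.
Track C: 200,000 × 780 × 1 × 4 = 624,000,000 bytes.
Track D: 16,000 × 780 × 3 × 1 = 37,440,000 bytes.
Total = 1,436,448,000 bytes = 1.4 GB.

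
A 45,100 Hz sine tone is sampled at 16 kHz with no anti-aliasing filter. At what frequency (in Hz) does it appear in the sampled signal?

Nyquist = 16,000/2 = 8,000 Hz; 45,100 Hz exceeds it.
Alias = |45,100 − 3×16,000| = |45,100 − 48,000| = 2,900 Hz.

2,900 Hz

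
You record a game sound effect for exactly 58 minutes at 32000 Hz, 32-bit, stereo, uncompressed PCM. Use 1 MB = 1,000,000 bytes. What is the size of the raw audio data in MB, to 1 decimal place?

890.9 MB

Duration = exactly 58 minutes = 3,480 s.
Bytes = 32,000 samples/s × 3,480 s × 4 bytes/sample × 2 ch = 890,880,000 bytes.
890,880,000 / 1,000,000 = 890.9 MB.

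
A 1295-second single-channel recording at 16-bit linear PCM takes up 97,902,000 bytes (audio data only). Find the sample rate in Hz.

Bytes = sample_rate × seconds × bytes_per_sample × channels.
sample_rate = 97,902,000 / (1,295 × 2 × 1) = 97,902,000 / 2,590 = 37,800 Hz.

37,800 Hz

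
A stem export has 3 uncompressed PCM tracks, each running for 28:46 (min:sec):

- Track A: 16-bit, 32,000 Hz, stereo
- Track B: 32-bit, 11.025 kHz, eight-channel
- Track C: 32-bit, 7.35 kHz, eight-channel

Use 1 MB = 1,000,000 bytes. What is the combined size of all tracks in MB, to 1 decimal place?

1235.8 MB

28:46 (min:sec) = 1,726 s.
Track A: 32,000 × 1,726 × 2 × 2 = 220,928,000 bytes.
Track B: 11,025 × 1,726 × 4 × 8 = 608,932,800 bytes.
Track C: 7,350 × 1,726 × 4 × 8 = 405,955,200 bytes.
Total = 1,235,816,000 bytes = 1235.8 MB.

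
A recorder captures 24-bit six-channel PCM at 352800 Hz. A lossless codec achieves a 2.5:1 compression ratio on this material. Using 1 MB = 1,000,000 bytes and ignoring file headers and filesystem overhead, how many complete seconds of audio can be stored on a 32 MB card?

Uncompressed byte rate = 352,800 × 3 × 6 = 6,350,400 bytes/s.
After 2.5:1 compression, effective rate ≈ 2540160 bytes/s.
Capacity = 32 × 1,000,000 = 32,000,000 bytes.
32,000,000 / effective rate ≈ 12.6 s → 12 seconds.

12 seconds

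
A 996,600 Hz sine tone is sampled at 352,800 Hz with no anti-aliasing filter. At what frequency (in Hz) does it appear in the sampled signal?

61,800 Hz

Nyquist = 352,800/2 = 176,400 Hz; 996,600 Hz exceeds it.
Alias = |996,600 − 3×352,800| = |996,600 − 1,058,400| = 61,800 Hz.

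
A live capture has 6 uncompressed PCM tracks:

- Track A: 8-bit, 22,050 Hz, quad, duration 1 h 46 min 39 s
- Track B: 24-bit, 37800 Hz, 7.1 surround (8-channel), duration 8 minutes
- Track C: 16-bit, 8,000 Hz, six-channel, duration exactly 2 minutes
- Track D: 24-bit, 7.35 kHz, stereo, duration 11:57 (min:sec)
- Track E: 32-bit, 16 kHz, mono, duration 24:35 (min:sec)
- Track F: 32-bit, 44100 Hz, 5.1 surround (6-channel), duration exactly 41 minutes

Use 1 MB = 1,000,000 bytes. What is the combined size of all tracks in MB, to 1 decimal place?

Track A: 1 h 46 min 39 s = 6,399 s; 22,050 × 6,399 × 1 × 4 = 564,391,800 bytes.
Track B: 8 minutes = 480 s; 37,800 × 480 × 3 × 8 = 435,456,000 bytes.
Track C: exactly 2 minutes = 120 s; 8,000 × 120 × 2 × 6 = 11,520,000 bytes.
Track D: 11:57 (min:sec) = 717 s; 7,350 × 717 × 3 × 2 = 31,619,700 bytes.
Track E: 24:35 (min:sec) = 1,475 s; 16,000 × 1,475 × 4 × 1 = 94,400,000 bytes.
Track F: exactly 41 minutes = 2,460 s; 44,100 × 2,460 × 4 × 6 = 2,603,664,000 bytes.
Total = 3,741,051,500 bytes = 3741.1 MB.

3741.1 MB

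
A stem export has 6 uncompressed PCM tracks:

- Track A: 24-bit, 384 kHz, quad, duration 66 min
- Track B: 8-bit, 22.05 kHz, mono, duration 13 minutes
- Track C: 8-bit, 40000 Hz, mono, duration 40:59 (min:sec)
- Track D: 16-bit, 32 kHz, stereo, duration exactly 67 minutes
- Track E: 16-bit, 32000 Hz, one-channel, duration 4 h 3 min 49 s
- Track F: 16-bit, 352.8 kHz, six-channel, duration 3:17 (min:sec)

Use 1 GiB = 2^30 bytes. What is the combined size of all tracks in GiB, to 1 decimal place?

19.2 GiB

Track A: 66 min = 3,960 s; 384,000 × 3,960 × 3 × 4 = 18,247,680,000 bytes.
Track B: 13 minutes = 780 s; 22,050 × 780 × 1 × 1 = 17,199,000 bytes.
Track C: 40:59 (min:sec) = 2,459 s; 40,000 × 2,459 × 1 × 1 = 98,360,000 bytes.
Track D: exactly 67 minutes = 4,020 s; 32,000 × 4,020 × 2 × 2 = 514,560,000 bytes.
Track E: 4 h 3 min 49 s = 14,629 s; 32,000 × 14,629 × 2 × 1 = 936,256,000 bytes.
Track F: 3:17 (min:sec) = 197 s; 352,800 × 197 × 2 × 6 = 834,019,200 bytes.
Total = 20,648,074,200 bytes = 19.2 GiB.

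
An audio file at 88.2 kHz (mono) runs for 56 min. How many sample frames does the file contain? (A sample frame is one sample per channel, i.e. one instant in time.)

296,352,000 sample frames

56 min = 3,360 s.
88,200 samples/s × 3,360 s = 296,352,000 frames.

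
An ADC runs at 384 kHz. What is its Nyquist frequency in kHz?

Nyquist frequency = sample rate / 2 = 384,000 / 2 = 192 kHz.

192 kHz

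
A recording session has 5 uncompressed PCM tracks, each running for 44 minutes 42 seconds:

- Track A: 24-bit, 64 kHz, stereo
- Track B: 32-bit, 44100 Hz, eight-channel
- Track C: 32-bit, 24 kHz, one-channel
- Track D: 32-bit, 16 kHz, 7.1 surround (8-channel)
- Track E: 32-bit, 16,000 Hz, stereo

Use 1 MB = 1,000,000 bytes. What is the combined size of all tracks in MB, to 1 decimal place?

44 minutes 42 seconds = 2,682 s.
Track A: 64,000 × 2,682 × 3 × 2 = 1,029,888,000 bytes.
Track B: 44,100 × 2,682 × 4 × 8 = 3,784,838,400 bytes.
Track C: 24,000 × 2,682 × 4 × 1 = 257,472,000 bytes.
Track D: 16,000 × 2,682 × 4 × 8 = 1,373,184,000 bytes.
Track E: 16,000 × 2,682 × 4 × 2 = 343,296,000 bytes.
Total = 6,788,678,400 bytes = 6788.7 MB.

6788.7 MB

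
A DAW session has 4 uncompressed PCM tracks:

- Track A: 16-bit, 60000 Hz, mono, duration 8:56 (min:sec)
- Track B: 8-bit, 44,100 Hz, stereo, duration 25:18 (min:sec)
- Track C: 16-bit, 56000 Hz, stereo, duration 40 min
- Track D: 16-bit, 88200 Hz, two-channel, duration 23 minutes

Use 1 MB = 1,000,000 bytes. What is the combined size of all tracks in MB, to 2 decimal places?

Track A: 8:56 (min:sec) = 536 s; 60,000 × 536 × 2 × 1 = 64,320,000 bytes.
Track B: 25:18 (min:sec) = 1,518 s; 44,100 × 1,518 × 1 × 2 = 133,887,600 bytes.
Track C: 40 min = 2,400 s; 56,000 × 2,400 × 2 × 2 = 537,600,000 bytes.
Track D: 23 minutes = 1,380 s; 88,200 × 1,380 × 2 × 2 = 486,864,000 bytes.
Total = 1,222,671,600 bytes = 1222.67 MB.

1222.67 MB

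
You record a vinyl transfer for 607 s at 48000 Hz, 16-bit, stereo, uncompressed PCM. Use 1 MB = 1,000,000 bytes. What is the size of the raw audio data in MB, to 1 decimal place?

Bytes = 48,000 samples/s × 607 s × 2 bytes/sample × 2 ch = 116,544,000 bytes.
116,544,000 / 1,000,000 = 116.5 MB.

116.5 MB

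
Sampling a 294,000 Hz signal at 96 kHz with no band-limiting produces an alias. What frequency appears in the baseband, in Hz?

Nyquist = 96,000/2 = 48,000 Hz; 294,000 Hz exceeds it.
Alias = |294,000 − 3×96,000| = |294,000 − 288,000| = 6,000 Hz.

6,000 Hz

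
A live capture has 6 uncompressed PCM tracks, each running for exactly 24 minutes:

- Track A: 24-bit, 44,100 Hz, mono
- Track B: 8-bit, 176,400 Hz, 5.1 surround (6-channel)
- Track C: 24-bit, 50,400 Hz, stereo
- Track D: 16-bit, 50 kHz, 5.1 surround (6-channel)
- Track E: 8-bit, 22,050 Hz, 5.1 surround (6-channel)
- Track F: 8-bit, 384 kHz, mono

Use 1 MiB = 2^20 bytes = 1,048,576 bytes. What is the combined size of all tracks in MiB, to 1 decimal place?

exactly 24 minutes = 1,440 s.
Track A: 44,100 × 1,440 × 3 × 1 = 190,512,000 bytes.
Track B: 176,400 × 1,440 × 1 × 6 = 1,524,096,000 bytes.
Track C: 50,400 × 1,440 × 3 × 2 = 435,456,000 bytes.
Track D: 50,000 × 1,440 × 2 × 6 = 864,000,000 bytes.
Track E: 22,050 × 1,440 × 1 × 6 = 190,512,000 bytes.
Track F: 384,000 × 1,440 × 1 × 1 = 552,960,000 bytes.
Total = 3,757,536,000 bytes = 3583.5 MiB.

3583.5 MiB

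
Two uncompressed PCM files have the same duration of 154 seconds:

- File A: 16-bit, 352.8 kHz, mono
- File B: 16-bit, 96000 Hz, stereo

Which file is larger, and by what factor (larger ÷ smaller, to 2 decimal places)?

File A: 352,800 × 2 × 1 = 705,600 bytes/s.
File B: 96,000 × 2 × 2 = 384,000 bytes/s.
File A is larger; ratio = 108,662,400 / 59,136,000 = 1.84.

File A, by a factor of 1.84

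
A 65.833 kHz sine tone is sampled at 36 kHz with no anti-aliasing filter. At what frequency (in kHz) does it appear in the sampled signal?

6.167 kHz

Nyquist = 36,000/2 = 18,000 Hz; 65,833 Hz exceeds it.
Alias = |65,833 − 2×36,000| = |65,833 − 72,000| = 6,167 Hz = 6.167 kHz.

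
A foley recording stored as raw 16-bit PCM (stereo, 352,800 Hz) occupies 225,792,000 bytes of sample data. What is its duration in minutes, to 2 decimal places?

2.67 minutes

Byte rate = 352,800 × 2 × 2 = 1,411,200 bytes/s.
Duration = 225,792,000 / 1,411,200 = 160 s.
160 s / 60 = 2.67 minutes.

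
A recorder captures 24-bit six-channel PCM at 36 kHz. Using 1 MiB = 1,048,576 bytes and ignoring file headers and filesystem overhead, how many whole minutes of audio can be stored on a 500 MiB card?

13 minutes

Uncompressed byte rate = 36,000 × 3 × 6 = 648,000 bytes/s.
Capacity = 500 × 1,048,576 = 524,288,000 bytes.
524,288,000 / 648,000 ≈ 809.09 s → 13 minutes.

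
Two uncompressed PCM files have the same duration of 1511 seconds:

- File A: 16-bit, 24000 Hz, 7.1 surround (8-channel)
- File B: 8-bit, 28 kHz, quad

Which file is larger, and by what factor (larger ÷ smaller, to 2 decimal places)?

File A: 24,000 × 2 × 8 = 384,000 bytes/s.
File B: 28,000 × 1 × 4 = 112,000 bytes/s.
File A is larger; ratio = 580,224,000 / 169,232,000 = 3.43.

File A, by a factor of 3.43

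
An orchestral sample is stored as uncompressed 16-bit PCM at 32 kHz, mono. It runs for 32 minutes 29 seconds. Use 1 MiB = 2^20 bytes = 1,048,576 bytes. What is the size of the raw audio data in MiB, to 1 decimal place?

119.0 MiB

Duration = 32 minutes 29 seconds = 1,949 s.
Bytes = 32,000 samples/s × 1,949 s × 2 bytes/sample × 1 ch = 124,736,000 bytes.
124,736,000 / 1,048,576 = 119.0 MiB.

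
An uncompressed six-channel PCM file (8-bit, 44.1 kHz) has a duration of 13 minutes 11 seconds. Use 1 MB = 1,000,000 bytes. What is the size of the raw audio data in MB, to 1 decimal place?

209.3 MB

Duration = 13 minutes 11 seconds = 791 s.
Bytes = 44,100 samples/s × 791 s × 1 bytes/sample × 6 ch = 209,298,600 bytes.
209,298,600 / 1,000,000 = 209.3 MB.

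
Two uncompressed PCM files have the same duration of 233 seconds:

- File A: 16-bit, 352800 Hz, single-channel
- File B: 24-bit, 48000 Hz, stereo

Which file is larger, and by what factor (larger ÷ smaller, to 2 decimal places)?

File A: 352,800 × 2 × 1 = 705,600 bytes/s.
File B: 48,000 × 3 × 2 = 288,000 bytes/s.
File A is larger; ratio = 164,404,800 / 67,104,000 = 2.45.

File A, by a factor of 2.45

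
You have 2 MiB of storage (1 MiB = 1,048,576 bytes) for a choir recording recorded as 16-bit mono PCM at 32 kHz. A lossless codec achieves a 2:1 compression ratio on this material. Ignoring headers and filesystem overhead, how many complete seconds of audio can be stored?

Uncompressed byte rate = 32,000 × 2 × 1 = 64,000 bytes/s.
After 2:1 compression, effective rate ≈ 32000 bytes/s.
Capacity = 2 × 1,048,576 = 2,097,152 bytes.
2,097,152 / effective rate ≈ 65.54 s → 65 seconds.

65 seconds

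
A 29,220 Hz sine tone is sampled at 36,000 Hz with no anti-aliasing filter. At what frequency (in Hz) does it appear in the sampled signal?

6,780 Hz

Nyquist = 36,000/2 = 18,000 Hz; 29,220 Hz exceeds it.
Alias = |29,220 − 1×36,000| = |29,220 − 36,000| = 6,780 Hz.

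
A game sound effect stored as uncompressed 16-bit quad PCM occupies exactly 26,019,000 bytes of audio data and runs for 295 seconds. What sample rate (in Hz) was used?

11,025 Hz

Bytes = sample_rate × seconds × bytes_per_sample × channels.
sample_rate = 26,019,000 / (295 × 2 × 4) = 26,019,000 / 2,360 = 11,025 Hz.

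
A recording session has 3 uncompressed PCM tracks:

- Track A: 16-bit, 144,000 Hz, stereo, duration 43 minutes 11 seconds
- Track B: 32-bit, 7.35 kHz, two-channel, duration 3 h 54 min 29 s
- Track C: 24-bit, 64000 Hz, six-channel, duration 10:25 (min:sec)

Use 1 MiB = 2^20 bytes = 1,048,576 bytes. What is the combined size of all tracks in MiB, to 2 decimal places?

2898.86 MiB

Track A: 43 minutes 11 seconds = 2,591 s; 144,000 × 2,591 × 2 × 2 = 1,492,416,000 bytes.
Track B: 3 h 54 min 29 s = 14,069 s; 7,350 × 14,069 × 4 × 2 = 827,257,200 bytes.
Track C: 10:25 (min:sec) = 625 s; 64,000 × 625 × 3 × 6 = 720,000,000 bytes.
Total = 3,039,673,200 bytes = 2898.86 MiB.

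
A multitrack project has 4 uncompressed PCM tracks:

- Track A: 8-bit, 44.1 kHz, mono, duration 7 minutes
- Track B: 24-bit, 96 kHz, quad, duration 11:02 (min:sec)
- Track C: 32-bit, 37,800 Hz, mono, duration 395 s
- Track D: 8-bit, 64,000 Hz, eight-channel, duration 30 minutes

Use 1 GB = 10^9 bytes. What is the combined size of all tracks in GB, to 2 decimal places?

1.76 GB

Track A: 7 minutes = 420 s; 44,100 × 420 × 1 × 1 = 18,522,000 bytes.
Track B: 11:02 (min:sec) = 662 s; 96,000 × 662 × 3 × 4 = 762,624,000 bytes.
Track C: 37,800 × 395 × 4 × 1 = 59,724,000 bytes.
Track D: 30 minutes = 1,800 s; 64,000 × 1,800 × 1 × 8 = 921,600,000 bytes.
Total = 1,762,470,000 bytes = 1.76 GB.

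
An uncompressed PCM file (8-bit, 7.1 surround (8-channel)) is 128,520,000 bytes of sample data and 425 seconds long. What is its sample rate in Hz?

Bytes = sample_rate × seconds × bytes_per_sample × channels.
sample_rate = 128,520,000 / (425 × 1 × 8) = 128,520,000 / 3,400 = 37,800 Hz.

37,800 Hz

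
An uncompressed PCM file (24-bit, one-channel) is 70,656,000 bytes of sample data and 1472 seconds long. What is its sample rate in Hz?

Bytes = sample_rate × seconds × bytes_per_sample × channels.
sample_rate = 70,656,000 / (1,472 × 3 × 1) = 70,656,000 / 4,416 = 16,000 Hz.

16,000 Hz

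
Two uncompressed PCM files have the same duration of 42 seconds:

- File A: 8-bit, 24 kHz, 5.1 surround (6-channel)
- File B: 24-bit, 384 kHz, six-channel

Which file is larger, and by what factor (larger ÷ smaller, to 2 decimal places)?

File A: 24,000 × 1 × 6 = 144,000 bytes/s.
File B: 384,000 × 3 × 6 = 6,912,000 bytes/s.
File B is larger; ratio = 290,304,000 / 6,048,000 = 48.00.

File B, by a factor of 48.00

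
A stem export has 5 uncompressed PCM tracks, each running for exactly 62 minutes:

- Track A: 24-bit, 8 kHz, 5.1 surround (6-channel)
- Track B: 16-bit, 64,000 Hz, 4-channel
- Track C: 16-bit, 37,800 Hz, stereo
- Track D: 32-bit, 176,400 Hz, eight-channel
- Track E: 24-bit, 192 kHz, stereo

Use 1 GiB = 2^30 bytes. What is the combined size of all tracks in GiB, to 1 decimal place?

26.3 GiB

exactly 62 minutes = 3,720 s.
Track A: 8,000 × 3,720 × 3 × 6 = 535,680,000 bytes.
Track B: 64,000 × 3,720 × 2 × 4 = 1,904,640,000 bytes.
Track C: 37,800 × 3,720 × 2 × 2 = 562,464,000 bytes.
Track D: 176,400 × 3,720 × 4 × 8 = 20,998,656,000 bytes.
Track E: 192,000 × 3,720 × 3 × 2 = 4,285,440,000 bytes.
Total = 28,286,880,000 bytes = 26.3 GiB.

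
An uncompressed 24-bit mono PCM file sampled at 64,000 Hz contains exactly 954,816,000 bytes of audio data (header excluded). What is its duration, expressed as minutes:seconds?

Byte rate = 64,000 × 3 × 1 = 192,000 bytes/s.
Duration = 954,816,000 / 192,000 = 4,973 s.
4,973 s = 82:53.

82:53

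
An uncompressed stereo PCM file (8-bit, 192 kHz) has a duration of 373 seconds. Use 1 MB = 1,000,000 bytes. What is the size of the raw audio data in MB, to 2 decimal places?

143.23 MB

Bytes = 192,000 samples/s × 373 s × 1 bytes/sample × 2 ch = 143,232,000 bytes.
143,232,000 / 1,000,000 = 143.23 MB.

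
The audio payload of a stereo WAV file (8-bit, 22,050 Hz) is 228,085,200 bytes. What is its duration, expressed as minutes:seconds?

Byte rate = 22,050 × 1 × 2 = 44,100 bytes/s.
Duration = 228,085,200 / 44,100 = 5,172 s.
5,172 s = 86:12.

86:12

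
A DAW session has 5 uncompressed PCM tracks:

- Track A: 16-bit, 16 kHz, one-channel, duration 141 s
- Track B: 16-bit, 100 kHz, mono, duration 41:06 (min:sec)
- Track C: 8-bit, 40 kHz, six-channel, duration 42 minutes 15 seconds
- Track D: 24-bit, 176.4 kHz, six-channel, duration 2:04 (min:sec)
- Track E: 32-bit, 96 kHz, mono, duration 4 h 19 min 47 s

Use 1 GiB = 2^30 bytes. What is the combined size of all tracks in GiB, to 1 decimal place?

Track A: 16,000 × 141 × 2 × 1 = 4,512,000 bytes.
Track B: 41:06 (min:sec) = 2,466 s; 100,000 × 2,466 × 2 × 1 = 493,200,000 bytes.
Track C: 42 minutes 15 seconds = 2,535 s; 40,000 × 2,535 × 1 × 6 = 608,400,000 bytes.
Track D: 2:04 (min:sec) = 124 s; 176,400 × 124 × 3 × 6 = 393,724,800 bytes.
Track E: 4 h 19 min 47 s = 15,587 s; 96,000 × 15,587 × 4 × 1 = 5,985,408,000 bytes.
Total = 7,485,244,800 bytes = 7.0 GiB.

7.0 GiB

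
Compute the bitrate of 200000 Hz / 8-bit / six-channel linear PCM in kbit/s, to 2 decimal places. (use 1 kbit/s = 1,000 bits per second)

9600.00 kbit/s

Bit rate = 200,000 × 8 × 6 = 9,600,000 bits/s.
= 9600.00 kbit/s.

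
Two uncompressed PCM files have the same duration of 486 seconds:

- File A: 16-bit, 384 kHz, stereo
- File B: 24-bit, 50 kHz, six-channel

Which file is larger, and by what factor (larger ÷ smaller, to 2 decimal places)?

File A: 384,000 × 2 × 2 = 1,536,000 bytes/s.
File B: 50,000 × 3 × 6 = 900,000 bytes/s.
File A is larger; ratio = 746,496,000 / 437,400,000 = 1.71.

File A, by a factor of 1.71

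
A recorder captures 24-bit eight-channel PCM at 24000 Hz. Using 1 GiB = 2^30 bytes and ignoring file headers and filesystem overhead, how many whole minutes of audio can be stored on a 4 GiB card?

Uncompressed byte rate = 24,000 × 3 × 8 = 576,000 bytes/s.
Capacity = 4 × 1,073,741,824 = 4,294,967,296 bytes.
4,294,967,296 / 576,000 ≈ 7456.54 s → 124 minutes.

124 minutes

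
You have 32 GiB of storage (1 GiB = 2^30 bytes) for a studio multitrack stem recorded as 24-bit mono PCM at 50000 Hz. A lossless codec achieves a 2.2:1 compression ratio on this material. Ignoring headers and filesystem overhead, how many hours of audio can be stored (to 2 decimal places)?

Uncompressed byte rate = 50,000 × 3 × 1 = 150,000 bytes/s.
After 2.2:1 compression, effective rate ≈ 68181.82 bytes/s.
Capacity = 32 × 1,073,741,824 = 34,359,738,368 bytes.
34,359,738,368 / effective rate ≈ 503942.83 s → 139.98 hours.

139.98 hours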